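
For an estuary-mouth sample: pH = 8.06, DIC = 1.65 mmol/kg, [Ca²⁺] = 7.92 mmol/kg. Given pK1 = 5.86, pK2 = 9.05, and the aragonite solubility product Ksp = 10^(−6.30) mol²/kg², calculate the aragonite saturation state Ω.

α₂ = 1 / (1 + [H⁺]/K2 + [H⁺]²/(K1K2)) = 1 / (1 + 10^+0.99 + 10^-1.21)
   = 1 / (1 + 9.7724 + 0.061660) = 1/10.834 = 0.09230
[CO3²⁻] = α₂ × DIC = 0.09230 × 1.65 = 0.1523 mmol/kg
Ksp = 10^(−6.30) = 5.012×10^-7
Ω = [Ca²⁺][CO3²⁻]/Ksp = (7.92×10^-3)(1.523×10^-4) / 5.012×10^-7 = 2.41

Ω = 2.41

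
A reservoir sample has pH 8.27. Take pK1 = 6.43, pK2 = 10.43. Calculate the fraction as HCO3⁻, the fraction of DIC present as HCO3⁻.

α₁ = 1 / (1 + [H⁺]/K1 + K2/[H⁺]) = 1 / (1 + 10^-1.84 + 10^-2.16)
   = 1 / (1 + 0.014454 + 0.0069183) = 1/1.0214 = 0.9791

α₁ = 0.979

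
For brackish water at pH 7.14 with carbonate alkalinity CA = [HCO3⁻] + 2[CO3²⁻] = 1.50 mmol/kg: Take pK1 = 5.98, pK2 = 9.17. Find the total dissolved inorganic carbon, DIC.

CA = [HCO3⁻] + 2[CO3²⁻] = (α₁ + 2α₂)·DIC
At pH 7.14: [H⁺]/K1 = 10^-1.16 = 0.069183, K2/[H⁺] = 10^-2.03 = 0.0093325
α₁ = 1/(1 + 0.069183 + 0.0093325) = 1/1.0785 = 0.9272; α₂ = α₁·K2/[H⁺] = 0.008653
α₁ + 2α₂ = 0.9445
DIC = CA / (α₁ + 2α₂) = 1.50 / 0.9445 = 1.59 mmol/kg

DIC = 1.59 mmol/kg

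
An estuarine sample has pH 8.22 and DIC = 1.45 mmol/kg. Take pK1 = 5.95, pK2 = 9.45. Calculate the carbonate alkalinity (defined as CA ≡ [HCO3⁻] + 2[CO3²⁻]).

CA = 1.52 mmol/kg

CA = [HCO3⁻] + 2[CO3²⁻] = (α₁ + 2α₂)·DIC
At pH 8.22: [H⁺]/K1 = 10^-2.27 = 0.0053703, K2/[H⁺] = 10^-1.23 = 0.058884
α₁ = 1/(1 + 0.0053703 + 0.058884) = 1/1.0643 = 0.9396; α₂ = α₁·K2/[H⁺] = 0.05533
α₁ + 2α₂ = 1.0503
CA = 1.0503 × 1.45 = 1.52 mmol/kg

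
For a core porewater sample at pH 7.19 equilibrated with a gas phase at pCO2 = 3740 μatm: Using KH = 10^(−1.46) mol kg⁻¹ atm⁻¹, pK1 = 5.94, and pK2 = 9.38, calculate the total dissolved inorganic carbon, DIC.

[CO2*] = KH · pCO2 = 10^(−1.46) × 3740×10^-6 = 1.297×10^-4 mol/kg
α₀ = 1/(1 + K1/[H⁺] + K1K2/[H⁺]²) = 1/(1 + 10^+1.25 + 10^-0.94) = 0.05292
DIC = [CO2*]/α₀ = 1.297×10^-4 / 0.05292 = 2.45 mmol/kg

DIC = 2.45 mmol/kg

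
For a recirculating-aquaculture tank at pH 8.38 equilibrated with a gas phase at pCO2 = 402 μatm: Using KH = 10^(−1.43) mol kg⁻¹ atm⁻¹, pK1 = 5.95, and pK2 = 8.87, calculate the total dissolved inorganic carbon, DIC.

DIC = 5.34 mmol/kg

[CO2*] = KH · pCO2 = 10^(−1.43) × 402×10^-6 = 1.494×10^-5 mol/kg
α₀ = 1/(1 + K1/[H⁺] + K1K2/[H⁺]²) = 1/(1 + 10^+2.43 + 10^+1.94) = 0.002799
DIC = [CO2*]/α₀ = 1.494×10^-5 / 0.002799 = 5.34 mmol/kg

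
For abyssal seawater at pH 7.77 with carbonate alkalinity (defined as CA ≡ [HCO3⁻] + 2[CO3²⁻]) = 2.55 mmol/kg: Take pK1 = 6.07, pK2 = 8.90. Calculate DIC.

CA = [HCO3⁻] + 2[CO3²⁻] = (α₁ + 2α₂)·DIC
At pH 7.77: [H⁺]/K1 = 10^-1.70 = 0.019953, K2/[H⁺] = 10^-1.13 = 0.074131
α₁ = 1/(1 + 0.019953 + 0.074131) = 1/1.0941 = 0.9140; α₂ = α₁·K2/[H⁺] = 0.06776
α₁ + 2α₂ = 1.0495
DIC = CA / (α₁ + 2α₂) = 2.55 / 1.0495 = 2.43 mmol/kg

DIC = 2.43 mmol/kg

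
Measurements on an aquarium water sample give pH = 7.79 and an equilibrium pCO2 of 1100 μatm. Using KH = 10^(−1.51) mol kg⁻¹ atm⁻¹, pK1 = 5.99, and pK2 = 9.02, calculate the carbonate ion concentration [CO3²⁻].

[CO2*] = KH · pCO2 = 10^(−1.51) × 1100×10^-6 = 3.399×10^-5 mol/kg
α₀ = 1/(1 + K1/[H⁺] + K1K2/[H⁺]²) = 1/(1 + 10^+1.80 + 10^+0.57) = 0.01475
DIC = [CO2*]/α₀ = 3.399×10^-5 / 0.01475 = 2.305 mmol/kg
[CO3²⁻] = α₂·DIC; α₂ = 0.05479, so [CO3²⁻] = 0.05479 × 2.305 = 0.126 mmol/kg

[CO3²⁻] = 0.126 mmol/kg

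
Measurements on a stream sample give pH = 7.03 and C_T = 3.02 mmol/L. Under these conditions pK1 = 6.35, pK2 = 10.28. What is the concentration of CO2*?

α₀ = 1 / (1 + K1/[H⁺] + K1K2/[H⁺]²) = 1 / (1 + 10^+0.68 + 10^-2.57)
   = 1 / (1 + 4.7863 + 0.0026915) = 1/5.7890 = 0.1727
[CO2*] = α₀ × DIC = 0.1727 × 3.02 = 0.522 mmol/L

[CO2*] = 0.522 mmol/L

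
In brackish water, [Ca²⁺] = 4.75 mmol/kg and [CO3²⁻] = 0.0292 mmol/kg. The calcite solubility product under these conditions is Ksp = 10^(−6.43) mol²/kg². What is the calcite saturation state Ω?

Ω = 0.373

Ksp = 10^(−6.43) = 3.715×10^-7
Ω = [Ca²⁺][CO3²⁻]/Ksp = (4.75×10^-3)(0.0292×10^-3) / 3.715×10^-7 = 0.373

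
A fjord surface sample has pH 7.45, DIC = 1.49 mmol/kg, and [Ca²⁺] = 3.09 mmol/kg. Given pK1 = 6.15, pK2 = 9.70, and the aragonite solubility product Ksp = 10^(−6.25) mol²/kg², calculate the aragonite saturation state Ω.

Ω = 0.0436

α₂ = 1 / (1 + [H⁺]/K2 + [H⁺]²/(K1K2)) = 1 / (1 + 10^+2.25 + 10^+0.95)
   = 1 / (1 + 177.83 + 8.9125) = 1/187.74 = 0.005327
[CO3²⁻] = α₂ × DIC = 0.005327 × 1.49 = 0.007936 mmol/kg = 7.936 μmol/kg
Ksp = 10^(−6.25) = 5.623×10^-7
Ω = [Ca²⁺][CO3²⁻]/Ksp = (3.09×10^-3)(7.936×10^-6) / 5.623×10^-7 = 0.0436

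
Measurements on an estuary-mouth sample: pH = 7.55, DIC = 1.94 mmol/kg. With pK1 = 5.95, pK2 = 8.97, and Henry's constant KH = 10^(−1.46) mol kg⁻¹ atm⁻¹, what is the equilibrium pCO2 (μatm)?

α₀ = 1 / (1 + K1/[H⁺] + K1K2/[H⁺]²) = 1 / (1 + 10^+1.60 + 10^+0.18)
   = 1 / (1 + 39.811 + 1.5136) = 1/42.324 = 0.02363
[CO2*] = α₀ × DIC = 0.02363 × 1.94 = 0.04584 mmol/kg
pCO2 = [CO2*]/KH = 4.584×10^-5 / 3.467×10^-2 = 1320 μatm

pCO2 = 1320 μatm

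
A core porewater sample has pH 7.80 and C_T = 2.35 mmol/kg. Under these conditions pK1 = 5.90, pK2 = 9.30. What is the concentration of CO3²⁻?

[CO3²⁻] = 0.0712 mmol/kg

α₂ = 1 / (1 + [H⁺]/K2 + [H⁺]²/(K1K2)) = 1 / (1 + 10^+1.50 + 10^-0.40)
   = 1 / (1 + 31.623 + 0.39811) = 1/33.021 = 0.03028
[CO3²⁻] = α₂ × DIC = 0.03028 × 2.35 = 0.0712 mmol/kg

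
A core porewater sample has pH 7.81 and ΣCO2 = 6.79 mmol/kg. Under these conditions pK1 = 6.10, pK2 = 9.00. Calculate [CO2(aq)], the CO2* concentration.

[CO2*] = 0.122 mmol/kg

α₀ = 1 / (1 + K1/[H⁺] + K1K2/[H⁺]²) = 1 / (1 + 10^+1.71 + 10^+0.52)
   = 1 / (1 + 51.286 + 3.3113) = 1/55.597 = 0.01799
[CO2*] = α₀ × DIC = 0.01799 × 6.79 = 0.122 mmol/kg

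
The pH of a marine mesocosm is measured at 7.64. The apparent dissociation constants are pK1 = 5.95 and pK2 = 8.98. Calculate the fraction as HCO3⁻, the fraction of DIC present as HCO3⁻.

α₁ = 0.938

α₁ = 1 / (1 + [H⁺]/K1 + K2/[H⁺]) = 1 / (1 + 10^-1.69 + 10^-1.34)
   = 1 / (1 + 0.020417 + 0.045709) = 1/1.0661 = 0.9380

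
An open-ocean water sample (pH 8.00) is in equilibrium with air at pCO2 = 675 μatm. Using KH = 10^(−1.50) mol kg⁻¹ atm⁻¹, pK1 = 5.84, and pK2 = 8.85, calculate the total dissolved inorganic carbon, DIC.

DIC = 3.54 mmol/kg

[CO2*] = KH · pCO2 = 10^(−1.50) × 675×10^-6 = 2.135×10^-5 mol/kg
α₀ = 1/(1 + K1/[H⁺] + K1K2/[H⁺]²) = 1/(1 + 10^+2.16 + 10^+1.31) = 0.006025
DIC = [CO2*]/α₀ = 2.135×10^-5 / 0.006025 = 3.54 mmol/kg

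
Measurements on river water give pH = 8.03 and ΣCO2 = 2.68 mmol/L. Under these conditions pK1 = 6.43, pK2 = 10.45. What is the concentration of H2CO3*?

α₀ = 1 / (1 + K1/[H⁺] + K1K2/[H⁺]²) = 1 / (1 + 10^+1.60 + 10^-0.82)
   = 1 / (1 + 39.811 + 0.15136) = 1/40.962 = 0.02441
[CO2*] = α₀ × DIC = 0.02441 × 2.68 = 0.0654 mmol/L

[CO2*] = 0.0654 mmol/L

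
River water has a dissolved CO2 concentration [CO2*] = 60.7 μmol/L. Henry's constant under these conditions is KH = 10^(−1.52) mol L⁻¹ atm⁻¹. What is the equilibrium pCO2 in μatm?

KH = 10^(−1.52) = 3.020×10^-2 mol L⁻¹ atm⁻¹
pCO2 = [CO2*]/KH = 60.7×10^-6 / 3.020×10^-2 = 2.01×10^-3 atm = 2010 μatm

pCO2 = 2010 μatm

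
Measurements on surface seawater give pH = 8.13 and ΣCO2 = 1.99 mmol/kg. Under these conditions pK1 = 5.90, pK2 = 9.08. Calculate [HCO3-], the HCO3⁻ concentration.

α₁ = 1 / (1 + [H⁺]/K1 + K2/[H⁺]) = 1 / (1 + 10^-2.23 + 10^-0.95)
   = 1 / (1 + 0.0058884 + 0.11220) = 1/1.1181 = 0.8944
[HCO3⁻] = α₁ × DIC = 0.8944 × 1.99 = 1.78 mmol/kg

[HCO3⁻] = 1.78 mmol/kg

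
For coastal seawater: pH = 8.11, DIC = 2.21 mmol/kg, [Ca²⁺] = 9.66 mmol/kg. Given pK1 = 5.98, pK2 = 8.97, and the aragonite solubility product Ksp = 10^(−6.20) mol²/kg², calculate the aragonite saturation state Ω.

Ω = 4.08

α₂ = 1 / (1 + [H⁺]/K2 + [H⁺]²/(K1K2)) = 1 / (1 + 10^+0.86 + 10^-1.27)
   = 1 / (1 + 7.2444 + 0.053703) = 1/8.2981 = 0.1205
[CO3²⁻] = α₂ × DIC = 0.1205 × 2.21 = 0.2663 mmol/kg
Ksp = 10^(−6.20) = 6.310×10^-7
Ω = [Ca²⁺][CO3²⁻]/Ksp = (9.66×10^-3)(2.663×10^-4) / 6.310×10^-7 = 4.08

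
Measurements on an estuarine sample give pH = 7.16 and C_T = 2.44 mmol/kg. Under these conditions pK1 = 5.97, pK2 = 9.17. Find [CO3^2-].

α₂ = 1 / (1 + [H⁺]/K2 + [H⁺]²/(K1K2)) = 1 / (1 + 10^+2.01 + 10^+0.82)
   = 1 / (1 + 102.33 + 6.6069) = 1/109.94 = 0.009096
[CO3²⁻] = α₂ × DIC = 0.009096 × 2.44 = 0.0222 mmol/kg

[CO3²⁻] = 0.0222 mmol/kg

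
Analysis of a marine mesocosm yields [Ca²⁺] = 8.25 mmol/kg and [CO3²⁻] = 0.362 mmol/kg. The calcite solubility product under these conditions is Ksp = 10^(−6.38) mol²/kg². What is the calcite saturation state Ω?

Ω = 7.16

Ksp = 10^(−6.38) = 4.169×10^-7
Ω = [Ca²⁺][CO3²⁻]/Ksp = (8.25×10^-3)(0.362×10^-3) / 4.169×10^-7 = 7.16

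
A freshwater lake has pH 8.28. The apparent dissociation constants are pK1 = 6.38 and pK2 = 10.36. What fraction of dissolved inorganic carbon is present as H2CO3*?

α₀ = 1 / (1 + K1/[H⁺] + K1K2/[H⁺]²) = 1 / (1 + 10^+1.90 + 10^-0.18)
   = 1 / (1 + 79.433 + 0.66069) = 1/81.094 = 0.01233

α₀ = 0.0123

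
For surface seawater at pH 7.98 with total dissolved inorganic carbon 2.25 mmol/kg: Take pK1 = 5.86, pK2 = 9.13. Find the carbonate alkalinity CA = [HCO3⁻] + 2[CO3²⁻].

CA = 2.38 mmol/kg

CA = [HCO3⁻] + 2[CO3²⁻] = (α₁ + 2α₂)·DIC
At pH 7.98: [H⁺]/K1 = 10^-2.12 = 0.0075858, K2/[H⁺] = 10^-1.15 = 0.070795
α₁ = 1/(1 + 0.0075858 + 0.070795) = 1/1.0784 = 0.9273; α₂ = α₁·K2/[H⁺] = 0.06565
α₁ + 2α₂ = 1.0586
CA = 1.0586 × 2.25 = 2.38 mmol/kg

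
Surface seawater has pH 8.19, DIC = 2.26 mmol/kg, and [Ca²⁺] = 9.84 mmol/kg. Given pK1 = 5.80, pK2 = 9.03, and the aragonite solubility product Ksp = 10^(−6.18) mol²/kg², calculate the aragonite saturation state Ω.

Ω = 4.24

α₂ = 1 / (1 + [H⁺]/K2 + [H⁺]²/(K1K2)) = 1 / (1 + 10^+0.84 + 10^-1.55)
   = 1 / (1 + 6.9183 + 0.028184) = 1/7.9465 = 0.1258
[CO3²⁻] = α₂ × DIC = 0.1258 × 2.26 = 0.2844 mmol/kg
Ksp = 10^(−6.18) = 6.607×10^-7
Ω = [Ca²⁺][CO3²⁻]/Ksp = (9.84×10^-3)(2.844×10^-4) / 6.607×10^-7 = 4.24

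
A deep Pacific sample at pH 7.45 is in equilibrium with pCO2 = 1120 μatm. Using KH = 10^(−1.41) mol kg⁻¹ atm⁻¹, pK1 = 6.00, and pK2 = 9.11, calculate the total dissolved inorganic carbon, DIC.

DIC = 1.30 mmol/kg

[CO2*] = KH · pCO2 = 10^(−1.41) × 1120×10^-6 = 4.357×10^-5 mol/kg
α₀ = 1/(1 + K1/[H⁺] + K1K2/[H⁺]²) = 1/(1 + 10^+1.45 + 10^-0.21) = 0.03356
DIC = [CO2*]/α₀ = 4.357×10^-5 / 0.03356 = 1.30 mmol/kg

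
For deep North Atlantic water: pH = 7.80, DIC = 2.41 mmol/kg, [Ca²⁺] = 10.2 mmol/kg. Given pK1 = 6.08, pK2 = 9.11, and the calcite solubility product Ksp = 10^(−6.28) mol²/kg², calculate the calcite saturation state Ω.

Ω = 2.15

α₂ = 1 / (1 + [H⁺]/K2 + [H⁺]²/(K1K2)) = 1 / (1 + 10^+1.31 + 10^-0.41)
   = 1 / (1 + 20.417 + 0.38905) = 1/21.806 = 0.04586
[CO3²⁻] = α₂ × DIC = 0.04586 × 2.41 = 0.1105 mmol/kg
Ksp = 10^(−6.28) = 5.248×10^-7
Ω = [Ca²⁺][CO3²⁻]/Ksp = (10.2×10^-3)(1.105×10^-4) / 5.248×10^-7 = 2.15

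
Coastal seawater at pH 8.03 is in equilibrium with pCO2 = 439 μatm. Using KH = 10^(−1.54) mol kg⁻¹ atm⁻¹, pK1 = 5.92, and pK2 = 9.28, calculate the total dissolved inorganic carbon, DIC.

DIC = 1.74 mmol/kg

[CO2*] = KH · pCO2 = 10^(−1.54) × 439×10^-6 = 1.266×10^-5 mol/kg
α₀ = 1/(1 + K1/[H⁺] + K1K2/[H⁺]²) = 1/(1 + 10^+2.11 + 10^+0.86) = 0.007296
DIC = [CO2*]/α₀ = 1.266×10^-5 / 0.007296 = 1.74 mmol/kg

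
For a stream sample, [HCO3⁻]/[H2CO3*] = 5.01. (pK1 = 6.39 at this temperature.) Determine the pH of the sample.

pH = 7.09

From K1 = [H⁺][HCO3⁻]/[H2CO3*]:  pH = pK1 + log₁₀([HCO3⁻]/[H2CO3*])
log₁₀(5.01) = +0.700
pH = 6.39 + (+0.700) = 7.09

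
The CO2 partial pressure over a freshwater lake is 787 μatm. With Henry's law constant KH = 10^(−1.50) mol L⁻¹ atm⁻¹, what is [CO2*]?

KH = 10^(−1.50) = 3.162×10^-2 mol L⁻¹ atm⁻¹
[CO2*] = KH · pCO2 = 3.162×10^-2 × 787×10^-6 atm = 2.49×10^-5 mol/L

[CO2*] = 24.9 μmol/L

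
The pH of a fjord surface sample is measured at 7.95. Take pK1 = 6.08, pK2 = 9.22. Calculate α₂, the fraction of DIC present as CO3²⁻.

α₂ = 0.0503

α₂ = 1 / (1 + [H⁺]/K2 + [H⁺]²/(K1K2)) = 1 / (1 + 10^+1.27 + 10^-0.60)
   = 1 / (1 + 18.621 + 0.25119) = 1/19.872 = 0.05032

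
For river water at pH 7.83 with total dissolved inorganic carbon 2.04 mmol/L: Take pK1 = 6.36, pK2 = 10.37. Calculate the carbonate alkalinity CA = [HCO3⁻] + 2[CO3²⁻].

CA = [HCO3⁻] + 2[CO3²⁻] = (α₁ + 2α₂)·DIC
At pH 7.83: [H⁺]/K1 = 10^-1.47 = 0.033884, K2/[H⁺] = 10^-2.54 = 0.0028840
α₁ = 1/(1 + 0.033884 + 0.0028840) = 1/1.0368 = 0.9645; α₂ = α₁·K2/[H⁺] = 0.002782
α₁ + 2α₂ = 0.9701
CA = 0.9701 × 2.04 = 1.98 mmol/L

CA = 1.98 mmol/L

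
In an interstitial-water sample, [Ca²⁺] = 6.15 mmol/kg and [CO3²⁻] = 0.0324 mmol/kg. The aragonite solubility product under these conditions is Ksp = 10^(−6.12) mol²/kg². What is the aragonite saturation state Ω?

Ω = 0.263

Ksp = 10^(−6.12) = 7.586×10^-7
Ω = [Ca²⁺][CO3²⁻]/Ksp = (6.15×10^-3)(0.0324×10^-3) / 7.586×10^-7 = 0.263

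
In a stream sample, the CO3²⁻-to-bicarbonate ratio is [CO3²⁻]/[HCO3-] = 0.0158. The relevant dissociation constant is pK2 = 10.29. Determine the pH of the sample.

From K2 = [H⁺][CO3²⁻]/[HCO3-]:  pH = pK2 + log₁₀([CO3²⁻]/[HCO3-])
log₁₀(0.0158) = -1.801
pH = 10.29 + (-1.801) = 8.49

pH = 8.49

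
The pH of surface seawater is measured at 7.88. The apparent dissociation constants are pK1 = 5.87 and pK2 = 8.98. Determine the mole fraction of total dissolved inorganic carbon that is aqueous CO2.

α₀ = 0.00897

α₀ = 1 / (1 + K1/[H⁺] + K1K2/[H⁺]²) = 1 / (1 + 10^+2.01 + 10^+0.91)
   = 1 / (1 + 102.33 + 8.1283) = 1/111.46 = 0.008972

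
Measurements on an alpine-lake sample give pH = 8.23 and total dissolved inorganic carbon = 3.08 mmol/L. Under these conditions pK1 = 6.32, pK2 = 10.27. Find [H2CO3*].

[CO2*] = 0.0371 mmol/L

α₀ = 1 / (1 + K1/[H⁺] + K1K2/[H⁺]²) = 1 / (1 + 10^+1.91 + 10^-0.13)
   = 1 / (1 + 81.283 + 0.74131) = 1/83.024 = 0.01204
[CO2*] = α₀ × DIC = 0.01204 × 3.08 = 0.0371 mmol/L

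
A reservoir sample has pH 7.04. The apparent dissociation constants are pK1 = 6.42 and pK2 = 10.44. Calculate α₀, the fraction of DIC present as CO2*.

α₀ = 0.193

α₀ = 1 / (1 + K1/[H⁺] + K1K2/[H⁺]²) = 1 / (1 + 10^+0.62 + 10^-2.78)
   = 1 / (1 + 4.1687 + 0.0016596) = 1/5.1704 = 0.1934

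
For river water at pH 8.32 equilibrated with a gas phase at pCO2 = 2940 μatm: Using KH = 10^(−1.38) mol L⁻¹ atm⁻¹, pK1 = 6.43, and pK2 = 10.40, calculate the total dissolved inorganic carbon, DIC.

[CO2*] = KH · pCO2 = 10^(−1.38) × 2940×10^-6 = 1.226×10^-4 mol/L
α₀ = 1/(1 + K1/[H⁺] + K1K2/[H⁺]²) = 1/(1 + 10^+1.89 + 10^-0.19) = 0.01262
DIC = [CO2*]/α₀ = 1.226×10^-4 / 0.01262 = 9.72 mmol/L

DIC = 9.72 mmol/L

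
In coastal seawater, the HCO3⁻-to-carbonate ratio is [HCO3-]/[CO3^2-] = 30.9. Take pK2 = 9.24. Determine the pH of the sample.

From K2 = [H⁺][CO3^2-]/[HCO3-]:  pH = pK2 − log₁₀([HCO3-]/[CO3^2-])
log₁₀(30.9) = +1.490
pH = 9.24 − (+1.490) = 7.75

pH = 7.75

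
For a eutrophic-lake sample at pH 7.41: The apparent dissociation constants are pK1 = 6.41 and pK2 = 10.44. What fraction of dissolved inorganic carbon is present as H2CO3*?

α₀ = 0.0908

α₀ = 1 / (1 + K1/[H⁺] + K1K2/[H⁺]²) = 1 / (1 + 10^+1.00 + 10^-2.03)
   = 1 / (1 + 10.000 + 0.0093325) = 1/11.009 = 0.09083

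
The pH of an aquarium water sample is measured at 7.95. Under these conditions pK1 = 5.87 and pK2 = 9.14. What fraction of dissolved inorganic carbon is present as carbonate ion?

α₂ = 1 / (1 + [H⁺]/K2 + [H⁺]²/(K1K2)) = 1 / (1 + 10^+1.19 + 10^-0.89)
   = 1 / (1 + 15.488 + 0.12882) = 1/16.617 = 0.06018

α₂ = 0.0602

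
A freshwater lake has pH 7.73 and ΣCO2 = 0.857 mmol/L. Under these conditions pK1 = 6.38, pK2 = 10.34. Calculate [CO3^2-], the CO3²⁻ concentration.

[CO3²⁻] = 2.01 μmol/L

α₂ = 1 / (1 + [H⁺]/K2 + [H⁺]²/(K1K2)) = 1 / (1 + 10^+2.61 + 10^+1.26)
   = 1 / (1 + 407.38 + 18.197) = 1/426.58 = 0.002344
[CO3²⁻] = α₂ × DIC = 0.002344 × 0.857 = 0.00201 mmol/L = 2.01 μmol/L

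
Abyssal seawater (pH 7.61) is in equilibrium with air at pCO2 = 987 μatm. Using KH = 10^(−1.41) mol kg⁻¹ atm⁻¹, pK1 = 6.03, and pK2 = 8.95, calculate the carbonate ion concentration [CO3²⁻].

[CO2*] = KH · pCO2 = 10^(−1.41) × 987×10^-6 = 3.840×10^-5 mol/kg
α₀ = 1/(1 + K1/[H⁺] + K1K2/[H⁺]²) = 1/(1 + 10^+1.58 + 10^+0.24) = 0.02454
DIC = [CO2*]/α₀ = 3.840×10^-5 / 0.02454 = 1.565 mmol/kg
[CO3²⁻] = α₂·DIC; α₂ = 0.04264, so [CO3²⁻] = 0.04264 × 1.565 = 0.0667 mmol/kg

[CO3²⁻] = 0.0667 mmol/kg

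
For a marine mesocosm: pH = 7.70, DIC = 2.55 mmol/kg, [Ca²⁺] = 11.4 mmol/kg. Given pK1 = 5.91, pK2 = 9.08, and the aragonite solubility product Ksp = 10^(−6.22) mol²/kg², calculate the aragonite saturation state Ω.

α₂ = 1 / (1 + [H⁺]/K2 + [H⁺]²/(K1K2)) = 1 / (1 + 10^+1.38 + 10^-0.41)
   = 1 / (1 + 23.988 + 0.38905) = 1/25.377 = 0.03941
[CO3²⁻] = α₂ × DIC = 0.03941 × 2.55 = 0.1005 mmol/kg
Ksp = 10^(−6.22) = 6.026×10^-7
Ω = [Ca²⁺][CO3²⁻]/Ksp = (11.4×10^-3)(1.005×10^-4) / 6.026×10^-7 = 1.90

Ω = 1.90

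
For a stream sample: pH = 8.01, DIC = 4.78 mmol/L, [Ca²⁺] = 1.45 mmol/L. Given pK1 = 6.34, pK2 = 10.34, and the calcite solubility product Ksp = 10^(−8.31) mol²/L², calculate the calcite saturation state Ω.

α₂ = 1 / (1 + [H⁺]/K2 + [H⁺]²/(K1K2)) = 1 / (1 + 10^+2.33 + 10^+0.66)
   = 1 / (1 + 213.80 + 4.5709) = 1/219.37 = 0.004559
[CO3²⁻] = α₂ × DIC = 0.004559 × 4.78 = 0.02179 mmol/L
Ksp = 10^(−8.31) = 4.898×10^-9
Ω = [Ca²⁺][CO3²⁻]/Ksp = (1.45×10^-3)(2.179×10^-5) / 4.898×10^-9 = 6.45

Ω = 6.45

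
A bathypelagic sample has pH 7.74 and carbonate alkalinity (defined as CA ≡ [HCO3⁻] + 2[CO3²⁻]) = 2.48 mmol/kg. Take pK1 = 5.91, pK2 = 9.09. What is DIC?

CA = [HCO3⁻] + 2[CO3²⁻] = (α₁ + 2α₂)·DIC
At pH 7.74: [H⁺]/K1 = 10^-1.83 = 0.014791, K2/[H⁺] = 10^-1.35 = 0.044668
α₁ = 1/(1 + 0.014791 + 0.044668) = 1/1.0595 = 0.9439; α₂ = α₁·K2/[H⁺] = 0.04216
α₁ + 2α₂ = 1.0282
DIC = CA / (α₁ + 2α₂) = 2.48 / 1.0282 = 2.41 mmol/kg

DIC = 2.41 mmol/kg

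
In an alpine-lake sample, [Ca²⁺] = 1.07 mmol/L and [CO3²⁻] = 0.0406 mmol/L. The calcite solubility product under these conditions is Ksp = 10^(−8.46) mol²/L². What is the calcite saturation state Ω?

Ksp = 10^(−8.46) = 3.467×10^-9
Ω = [Ca²⁺][CO3²⁻]/Ksp = (1.07×10^-3)(0.0406×10^-3) / 3.467×10^-9 = 12.5

Ω = 12.5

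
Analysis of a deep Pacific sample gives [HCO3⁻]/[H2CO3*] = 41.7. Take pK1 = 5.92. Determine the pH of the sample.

pH = 7.54

From K1 = [H⁺][HCO3⁻]/[H2CO3*]:  pH = pK1 + log₁₀([HCO3⁻]/[H2CO3*])
log₁₀(41.7) = +1.620
pH = 5.92 + (+1.620) = 7.54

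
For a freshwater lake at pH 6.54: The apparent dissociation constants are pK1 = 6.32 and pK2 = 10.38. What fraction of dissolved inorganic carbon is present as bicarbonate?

α₁ = 0.624

α₁ = 1 / (1 + [H⁺]/K1 + K2/[H⁺]) = 1 / (1 + 10^-0.22 + 10^-3.84)
   = 1 / (1 + 0.60256 + 0.00014454) = 1/1.6027 = 0.6239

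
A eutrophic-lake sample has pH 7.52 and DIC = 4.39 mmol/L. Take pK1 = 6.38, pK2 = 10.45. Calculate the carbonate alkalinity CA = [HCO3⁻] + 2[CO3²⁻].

CA = 4.10 mmol/L

CA = [HCO3⁻] + 2[CO3²⁻] = (α₁ + 2α₂)·DIC
At pH 7.52: [H⁺]/K1 = 10^-1.14 = 0.072444, K2/[H⁺] = 10^-2.93 = 0.0011749
α₁ = 1/(1 + 0.072444 + 0.0011749) = 1/1.0736 = 0.9314; α₂ = α₁·K2/[H⁺] = 0.001094
α₁ + 2α₂ = 0.9336
CA = 0.9336 × 4.39 = 4.10 mmol/L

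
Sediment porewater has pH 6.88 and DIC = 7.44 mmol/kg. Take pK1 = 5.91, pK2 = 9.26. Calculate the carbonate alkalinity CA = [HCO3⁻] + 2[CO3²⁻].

CA = 6.75 mmol/kg

CA = [HCO3⁻] + 2[CO3²⁻] = (α₁ + 2α₂)·DIC
At pH 6.88: [H⁺]/K1 = 10^-0.97 = 0.10715, K2/[H⁺] = 10^-2.38 = 0.0041687
α₁ = 1/(1 + 0.10715 + 0.0041687) = 1/1.1113 = 0.8998; α₂ = α₁·K2/[H⁺] = 0.003751
α₁ + 2α₂ = 0.9073
CA = 0.9073 × 7.44 = 6.75 mmol/kg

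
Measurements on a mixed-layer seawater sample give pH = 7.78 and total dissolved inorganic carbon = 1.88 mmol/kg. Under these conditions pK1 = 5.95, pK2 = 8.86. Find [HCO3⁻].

α₁ = 1 / (1 + [H⁺]/K1 + K2/[H⁺]) = 1 / (1 + 10^-1.83 + 10^-1.08)
   = 1 / (1 + 0.014791 + 0.083176) = 1/1.0980 = 0.9108
[HCO3⁻] = α₁ × DIC = 0.9108 × 1.88 = 1.71 mmol/kg

[HCO3⁻] = 1.71 mmol/kg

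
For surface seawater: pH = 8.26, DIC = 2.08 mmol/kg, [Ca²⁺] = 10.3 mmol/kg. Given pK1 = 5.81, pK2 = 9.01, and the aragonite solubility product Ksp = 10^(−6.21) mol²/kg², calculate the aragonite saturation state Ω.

Ω = 5.23

α₂ = 1 / (1 + [H⁺]/K2 + [H⁺]²/(K1K2)) = 1 / (1 + 10^+0.75 + 10^-1.70)
   = 1 / (1 + 5.6234 + 0.019953) = 1/6.6434 = 0.1505
[CO3²⁻] = α₂ × DIC = 0.1505 × 2.08 = 0.3131 mmol/kg
Ksp = 10^(−6.21) = 6.166×10^-7
Ω = [Ca²⁺][CO3²⁻]/Ksp = (10.3×10^-3)(3.131×10^-4) / 6.166×10^-7 = 5.23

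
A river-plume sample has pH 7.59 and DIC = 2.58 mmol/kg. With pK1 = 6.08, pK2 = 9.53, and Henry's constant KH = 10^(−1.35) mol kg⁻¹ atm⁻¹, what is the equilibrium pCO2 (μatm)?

pCO2 = 1710 μatm

α₀ = 1 / (1 + K1/[H⁺] + K1K2/[H⁺]²) = 1 / (1 + 10^+1.51 + 10^-0.43)
   = 1 / (1 + 32.359 + 0.37154) = 1/33.731 = 0.02965
[CO2*] = α₀ × DIC = 0.02965 × 2.58 = 0.07649 mmol/kg
pCO2 = [CO2*]/KH = 7.649×10^-5 / 4.467×10^-2 = 1710 μatm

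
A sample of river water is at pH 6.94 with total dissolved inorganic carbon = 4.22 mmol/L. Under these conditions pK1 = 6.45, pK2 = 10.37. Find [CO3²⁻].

[CO3²⁻] = 1.18 μmol/L

α₂ = 1 / (1 + [H⁺]/K2 + [H⁺]²/(K1K2)) = 1 / (1 + 10^+3.43 + 10^+2.94)
   = 1 / (1 + 2691.5 + 870.96) = 1/3563.5 = 0.0002806
[CO3²⁻] = α₂ × DIC = 0.0002806 × 4.22 = 0.00118 mmol/L = 1.18 μmol/L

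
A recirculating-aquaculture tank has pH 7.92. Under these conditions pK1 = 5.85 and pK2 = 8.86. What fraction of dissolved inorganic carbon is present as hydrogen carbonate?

α₁ = 1 / (1 + [H⁺]/K1 + K2/[H⁺]) = 1 / (1 + 10^-2.07 + 10^-0.94)
   = 1 / (1 + 0.0085114 + 0.11482) = 1/1.1233 = 0.8902

α₁ = 0.890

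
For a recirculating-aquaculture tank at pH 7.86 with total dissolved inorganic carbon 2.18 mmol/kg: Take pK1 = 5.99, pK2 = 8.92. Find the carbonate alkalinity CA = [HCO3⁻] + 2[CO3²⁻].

CA = 2.33 mmol/kg

CA = [HCO3⁻] + 2[CO3²⁻] = (α₁ + 2α₂)·DIC
At pH 7.86: [H⁺]/K1 = 10^-1.87 = 0.013490, K2/[H⁺] = 10^-1.06 = 0.087096
α₁ = 1/(1 + 0.013490 + 0.087096) = 1/1.1006 = 0.9086; α₂ = α₁·K2/[H⁺] = 0.07914
α₁ + 2α₂ = 1.0669
CA = 1.0669 × 2.18 = 2.33 mmol/kg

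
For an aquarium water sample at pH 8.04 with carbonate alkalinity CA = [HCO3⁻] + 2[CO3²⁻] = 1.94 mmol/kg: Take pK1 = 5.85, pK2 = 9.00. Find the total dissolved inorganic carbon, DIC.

CA = [HCO3⁻] + 2[CO3²⁻] = (α₁ + 2α₂)·DIC
At pH 8.04: [H⁺]/K1 = 10^-2.19 = 0.0064565, K2/[H⁺] = 10^-0.96 = 0.10965
α₁ = 1/(1 + 0.0064565 + 0.10965) = 1/1.1161 = 0.8960; α₂ = α₁·K2/[H⁺] = 0.09824
α₁ + 2α₂ = 1.0925
DIC = CA / (α₁ + 2α₂) = 1.94 / 1.0925 = 1.78 mmol/kg

DIC = 1.78 mmol/kg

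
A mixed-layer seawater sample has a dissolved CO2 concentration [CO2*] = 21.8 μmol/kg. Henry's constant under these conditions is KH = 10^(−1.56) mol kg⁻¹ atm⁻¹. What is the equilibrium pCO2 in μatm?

pCO2 = 792 μatm

KH = 10^(−1.56) = 2.754×10^-2 mol kg⁻¹ atm⁻¹
pCO2 = [CO2*]/KH = 21.8×10^-6 / 2.754×10^-2 = 7.92×10^-4 atm = 792 μatm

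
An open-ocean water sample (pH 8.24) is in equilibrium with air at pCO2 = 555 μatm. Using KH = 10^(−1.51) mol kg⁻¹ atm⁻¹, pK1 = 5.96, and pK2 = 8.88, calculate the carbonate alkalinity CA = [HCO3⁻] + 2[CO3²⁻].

CA = 4.77 mmol/kg

[CO2*] = KH · pCO2 = 10^(−1.51) × 555×10^-6 = 1.715×10^-5 mol/kg
α₀ = 1/(1 + K1/[H⁺] + K1K2/[H⁺]²) = 1/(1 + 10^+2.28 + 10^+1.64) = 0.004252
DIC = [CO2*]/α₀ = 1.715×10^-5 / 0.004252 = 4.034 mmol/kg
CA = (α₁ + 2α₂)·DIC = (0.8102 + 2×0.1856) × 4.034 = 4.77 mmol/kg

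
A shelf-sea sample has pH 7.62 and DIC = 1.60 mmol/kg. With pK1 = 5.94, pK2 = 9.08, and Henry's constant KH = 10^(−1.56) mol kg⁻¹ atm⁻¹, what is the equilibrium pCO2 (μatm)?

α₀ = 1 / (1 + K1/[H⁺] + K1K2/[H⁺]²) = 1 / (1 + 10^+1.68 + 10^+0.22)
   = 1 / (1 + 47.863 + 1.6596) = 1/50.523 = 0.01979
[CO2*] = α₀ × DIC = 0.01979 × 1.60 = 0.03167 mmol/kg
pCO2 = [CO2*]/KH = 3.167×10^-5 / 2.754×10^-2 = 1150 μatm

pCO2 = 1150 μatm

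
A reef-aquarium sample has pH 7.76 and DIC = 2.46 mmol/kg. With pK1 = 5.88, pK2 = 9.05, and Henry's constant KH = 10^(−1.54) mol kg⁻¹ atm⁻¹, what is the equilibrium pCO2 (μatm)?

α₀ = 1 / (1 + K1/[H⁺] + K1K2/[H⁺]²) = 1 / (1 + 10^+1.88 + 10^+0.59)
   = 1 / (1 + 75.858 + 3.8905) = 1/80.748 = 0.01238
[CO2*] = α₀ × DIC = 0.01238 × 2.46 = 0.03047 mmol/kg
pCO2 = [CO2*]/KH = 3.047×10^-5 / 2.884×10^-2 = 1060 μatm

pCO2 = 1060 μatm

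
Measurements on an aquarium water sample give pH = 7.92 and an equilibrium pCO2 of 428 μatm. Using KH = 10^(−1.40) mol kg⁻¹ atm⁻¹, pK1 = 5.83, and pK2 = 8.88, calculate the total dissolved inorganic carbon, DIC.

DIC = 2.34 mmol/kg

[CO2*] = KH · pCO2 = 10^(−1.40) × 428×10^-6 = 1.704×10^-5 mol/kg
α₀ = 1/(1 + K1/[H⁺] + K1K2/[H⁺]²) = 1/(1 + 10^+2.09 + 10^+1.13) = 0.007272
DIC = [CO2*]/α₀ = 1.704×10^-5 / 0.007272 = 2.34 mmol/kg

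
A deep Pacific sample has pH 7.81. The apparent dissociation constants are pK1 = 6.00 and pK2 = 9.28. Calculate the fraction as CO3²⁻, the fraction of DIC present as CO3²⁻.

α₂ = 0.0323

α₂ = 1 / (1 + [H⁺]/K2 + [H⁺]²/(K1K2)) = 1 / (1 + 10^+1.47 + 10^-0.34)
   = 1 / (1 + 29.512 + 0.45709) = 1/30.969 = 0.03229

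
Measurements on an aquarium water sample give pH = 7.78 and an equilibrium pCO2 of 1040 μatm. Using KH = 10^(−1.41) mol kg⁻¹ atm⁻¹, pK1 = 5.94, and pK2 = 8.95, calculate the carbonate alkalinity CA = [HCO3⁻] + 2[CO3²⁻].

[CO2*] = KH · pCO2 = 10^(−1.41) × 1040×10^-6 = 4.046×10^-5 mol/kg
α₀ = 1/(1 + K1/[H⁺] + K1K2/[H⁺]²) = 1/(1 + 10^+1.84 + 10^+0.67) = 0.01336
DIC = [CO2*]/α₀ = 4.046×10^-5 / 0.01336 = 3.029 mmol/kg
CA = (α₁ + 2α₂)·DIC = (0.9242 + 2×0.06248) × 3.029 = 3.18 mmol/kg

CA = 3.18 mmol/kg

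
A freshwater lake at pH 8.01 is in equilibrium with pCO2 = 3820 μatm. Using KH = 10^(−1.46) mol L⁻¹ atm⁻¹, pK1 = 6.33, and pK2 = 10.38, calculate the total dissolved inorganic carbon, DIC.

DIC = 6.50 mmol/L

[CO2*] = KH · pCO2 = 10^(−1.46) × 3820×10^-6 = 1.325×10^-4 mol/L
α₀ = 1/(1 + K1/[H⁺] + K1K2/[H⁺]²) = 1/(1 + 10^+1.68 + 10^-0.69) = 0.02038
DIC = [CO2*]/α₀ = 1.325×10^-4 / 0.02038 = 6.50 mmol/L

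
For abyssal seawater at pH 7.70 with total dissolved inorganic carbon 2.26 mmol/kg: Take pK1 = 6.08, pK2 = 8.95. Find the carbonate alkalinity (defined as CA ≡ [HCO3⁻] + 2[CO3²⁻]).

CA = [HCO3⁻] + 2[CO3²⁻] = (α₁ + 2α₂)·DIC
At pH 7.70: [H⁺]/K1 = 10^-1.62 = 0.023988, K2/[H⁺] = 10^-1.25 = 0.056234
α₁ = 1/(1 + 0.023988 + 0.056234) = 1/1.0802 = 0.9257; α₂ = α₁·K2/[H⁺] = 0.05206
α₁ + 2α₂ = 1.0299
CA = 1.0299 × 2.26 = 2.33 mmol/kg

CA = 2.33 mmol/kg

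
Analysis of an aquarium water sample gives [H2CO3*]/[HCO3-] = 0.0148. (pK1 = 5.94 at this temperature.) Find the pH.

From K1 = [H⁺][HCO3-]/[H2CO3*]:  pH = pK1 − log₁₀([H2CO3*]/[HCO3-])
log₁₀(0.0148) = -1.830
pH = 5.94 − (-1.830) = 7.77

pH = 7.77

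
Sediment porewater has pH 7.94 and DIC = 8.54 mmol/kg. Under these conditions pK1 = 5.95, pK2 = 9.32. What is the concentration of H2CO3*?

α₀ = 1 / (1 + K1/[H⁺] + K1K2/[H⁺]²) = 1 / (1 + 10^+1.99 + 10^+0.61)
   = 1 / (1 + 97.724 + 4.0738) = 1/102.80 = 0.009728
[CO2*] = α₀ × DIC = 0.009728 × 8.54 = 0.0831 mmol/kg

[CO2*] = 0.0831 mmol/kg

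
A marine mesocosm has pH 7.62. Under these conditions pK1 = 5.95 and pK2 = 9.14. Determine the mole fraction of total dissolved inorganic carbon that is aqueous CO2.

α₀ = 0.0203

α₀ = 1 / (1 + K1/[H⁺] + K1K2/[H⁺]²) = 1 / (1 + 10^+1.67 + 10^+0.15)
   = 1 / (1 + 46.774 + 1.4125) = 1/49.186 = 0.02033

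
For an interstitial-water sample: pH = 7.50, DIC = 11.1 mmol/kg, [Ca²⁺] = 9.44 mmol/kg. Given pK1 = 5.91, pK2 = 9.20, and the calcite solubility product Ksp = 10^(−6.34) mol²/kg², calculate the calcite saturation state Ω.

α₂ = 1 / (1 + [H⁺]/K2 + [H⁺]²/(K1K2)) = 1 / (1 + 10^+1.70 + 10^+0.11)
   = 1 / (1 + 50.119 + 1.2882) = 1/52.407 = 0.01908
[CO3²⁻] = α₂ × DIC = 0.01908 × 11.1 = 0.2118 mmol/kg
Ksp = 10^(−6.34) = 4.571×10^-7
Ω = [Ca²⁺][CO3²⁻]/Ksp = (9.44×10^-3)(2.118×10^-4) / 4.571×10^-7 = 4.37

Ω = 4.37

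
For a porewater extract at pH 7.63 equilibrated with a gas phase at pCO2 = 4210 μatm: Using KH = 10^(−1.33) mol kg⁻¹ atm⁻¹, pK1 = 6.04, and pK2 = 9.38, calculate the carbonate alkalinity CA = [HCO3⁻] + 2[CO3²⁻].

[CO2*] = KH · pCO2 = 10^(−1.33) × 4210×10^-6 = 1.969×10^-4 mol/kg
α₀ = 1/(1 + K1/[H⁺] + K1K2/[H⁺]²) = 1/(1 + 10^+1.59 + 10^-0.16) = 0.02463
DIC = [CO2*]/α₀ = 1.969×10^-4 / 0.02463 = 7.994 mmol/kg
CA = (α₁ + 2α₂)·DIC = (0.9583 + 2×0.01704) × 7.994 = 7.93 mmol/kg

CA = 7.93 mmol/kg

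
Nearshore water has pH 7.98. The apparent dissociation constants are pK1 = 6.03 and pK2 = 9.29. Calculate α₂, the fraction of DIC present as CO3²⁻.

α₂ = 0.0462

α₂ = 1 / (1 + [H⁺]/K2 + [H⁺]²/(K1K2)) = 1 / (1 + 10^+1.31 + 10^-0.64)
   = 1 / (1 + 20.417 + 0.22909) = 1/21.646 = 0.04620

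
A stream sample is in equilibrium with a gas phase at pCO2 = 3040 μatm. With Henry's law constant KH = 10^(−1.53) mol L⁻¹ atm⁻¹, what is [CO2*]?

[CO2*] = 89.7 μmol/L

KH = 10^(−1.53) = 2.951×10^-2 mol L⁻¹ atm⁻¹
[CO2*] = KH · pCO2 = 2.951×10^-2 × 3040×10^-6 atm = 8.97×10^-5 mol/L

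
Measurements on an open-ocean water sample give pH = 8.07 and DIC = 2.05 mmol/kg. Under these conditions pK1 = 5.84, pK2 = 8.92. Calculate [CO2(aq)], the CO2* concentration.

α₀ = 1 / (1 + K1/[H⁺] + K1K2/[H⁺]²) = 1 / (1 + 10^+2.23 + 10^+1.38)
   = 1 / (1 + 169.82 + 23.988) = 1/194.81 = 0.005133
[CO2*] = α₀ × DIC = 0.005133 × 2.05 = 0.0105 mmol/kg = 10.5 μmol/kg

[CO2*] = 10.5 μmol/kg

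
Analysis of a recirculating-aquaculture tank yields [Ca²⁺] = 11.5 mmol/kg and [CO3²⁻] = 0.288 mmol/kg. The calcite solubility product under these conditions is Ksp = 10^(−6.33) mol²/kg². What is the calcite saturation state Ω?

Ksp = 10^(−6.33) = 4.677×10^-7
Ω = [Ca²⁺][CO3²⁻]/Ksp = (11.5×10^-3)(0.288×10^-3) / 4.677×10^-7 = 7.08

Ω = 7.08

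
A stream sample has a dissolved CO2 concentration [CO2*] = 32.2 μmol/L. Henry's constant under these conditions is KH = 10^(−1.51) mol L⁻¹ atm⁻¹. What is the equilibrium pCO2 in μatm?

pCO2 = 1040 μatm

KH = 10^(−1.51) = 3.090×10^-2 mol L⁻¹ atm⁻¹
pCO2 = [CO2*]/KH = 32.2×10^-6 / 3.090×10^-2 = 1.04×10^-3 atm = 1040 μatm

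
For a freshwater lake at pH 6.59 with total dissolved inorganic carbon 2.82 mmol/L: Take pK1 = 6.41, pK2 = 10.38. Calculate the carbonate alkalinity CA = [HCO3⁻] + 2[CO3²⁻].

CA = [HCO3⁻] + 2[CO3²⁻] = (α₁ + 2α₂)·DIC
At pH 6.59: [H⁺]/K1 = 10^-0.18 = 0.66069, K2/[H⁺] = 10^-3.79 = 0.00016218
α₁ = 1/(1 + 0.66069 + 0.00016218) = 1/1.6609 = 0.6021; α₂ = α₁·K2/[H⁺] = 9.765×10^-5
α₁ + 2α₂ = 0.6023
CA = 0.6023 × 2.82 = 1.70 mmol/L

CA = 1.70 mmol/L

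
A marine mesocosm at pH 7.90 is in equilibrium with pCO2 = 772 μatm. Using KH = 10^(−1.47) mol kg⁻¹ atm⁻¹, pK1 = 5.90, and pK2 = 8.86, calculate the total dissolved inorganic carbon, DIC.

[CO2*] = KH · pCO2 = 10^(−1.47) × 772×10^-6 = 2.616×10^-5 mol/kg
α₀ = 1/(1 + K1/[H⁺] + K1K2/[H⁺]²) = 1/(1 + 10^+2.00 + 10^+1.04) = 0.008931
DIC = [CO2*]/α₀ = 2.616×10^-5 / 0.008931 = 2.93 mmol/kg

DIC = 2.93 mmol/kg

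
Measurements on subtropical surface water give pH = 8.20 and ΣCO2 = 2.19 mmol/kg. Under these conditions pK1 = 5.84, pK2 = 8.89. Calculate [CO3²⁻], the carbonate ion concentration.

[CO3²⁻] = 0.370 mmol/kg

α₂ = 1 / (1 + [H⁺]/K2 + [H⁺]²/(K1K2)) = 1 / (1 + 10^+0.69 + 10^-1.67)
   = 1 / (1 + 4.8978 + 0.021380) = 1/5.9192 = 0.1689
[CO3²⁻] = α₂ × DIC = 0.1689 × 2.19 = 0.370 mmol/kg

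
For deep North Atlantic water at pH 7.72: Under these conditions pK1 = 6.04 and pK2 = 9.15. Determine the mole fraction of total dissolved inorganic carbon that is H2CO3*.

α₀ = 0.0197

α₀ = 1 / (1 + K1/[H⁺] + K1K2/[H⁺]²) = 1 / (1 + 10^+1.68 + 10^+0.25)
   = 1 / (1 + 47.863 + 1.7783) = 1/50.641 = 0.01975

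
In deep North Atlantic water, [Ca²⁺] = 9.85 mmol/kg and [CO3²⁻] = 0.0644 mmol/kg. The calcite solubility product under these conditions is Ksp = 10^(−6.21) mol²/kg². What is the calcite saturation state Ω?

Ksp = 10^(−6.21) = 6.166×10^-7
Ω = [Ca²⁺][CO3²⁻]/Ksp = (9.85×10^-3)(0.0644×10^-3) / 6.166×10^-7 = 1.03

Ω = 1.03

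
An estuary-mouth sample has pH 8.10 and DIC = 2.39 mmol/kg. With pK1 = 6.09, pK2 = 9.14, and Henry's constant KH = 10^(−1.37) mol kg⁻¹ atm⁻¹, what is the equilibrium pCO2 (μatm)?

α₀ = 1 / (1 + K1/[H⁺] + K1K2/[H⁺]²) = 1 / (1 + 10^+2.01 + 10^+0.97)
   = 1 / (1 + 102.33 + 9.3325) = 1/112.66 = 0.008876
[CO2*] = α₀ × DIC = 0.008876 × 2.39 = 0.02121 mmol/kg
pCO2 = [CO2*]/KH = 2.121×10^-5 / 4.266×10^-2 = 497 μatm

pCO2 = 497 μatm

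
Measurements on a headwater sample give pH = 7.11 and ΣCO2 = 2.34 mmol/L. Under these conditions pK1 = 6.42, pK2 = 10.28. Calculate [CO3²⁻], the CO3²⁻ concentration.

α₂ = 1 / (1 + [H⁺]/K2 + [H⁺]²/(K1K2)) = 1 / (1 + 10^+3.17 + 10^+2.48)
   = 1 / (1 + 1479.1 + 302.00) = 1/1782.1 = 0.0005611
[CO3²⁻] = α₂ × DIC = 0.0005611 × 2.34 = 0.00131 mmol/L = 1.31 μmol/L

[CO3²⁻] = 1.31 μmol/L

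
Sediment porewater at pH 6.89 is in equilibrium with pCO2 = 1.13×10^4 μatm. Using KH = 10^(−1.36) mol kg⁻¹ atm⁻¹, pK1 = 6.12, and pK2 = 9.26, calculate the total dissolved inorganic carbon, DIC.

[CO2*] = KH · pCO2 = 10^(−1.36) × 1.13×10^4×10^-6 = 4.933×10^-4 mol/kg
α₀ = 1/(1 + K1/[H⁺] + K1K2/[H⁺]²) = 1/(1 + 10^+0.77 + 10^-1.60) = 0.1446
DIC = [CO2*]/α₀ = 4.933×10^-4 / 0.1446 = 3.41 mmol/kg

DIC = 3.41 mmol/kg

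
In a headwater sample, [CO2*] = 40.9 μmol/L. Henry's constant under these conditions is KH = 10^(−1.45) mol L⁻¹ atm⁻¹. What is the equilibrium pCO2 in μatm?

KH = 10^(−1.45) = 3.548×10^-2 mol L⁻¹ atm⁻¹
pCO2 = [CO2*]/KH = 40.9×10^-6 / 3.548×10^-2 = 1.15×10^-3 atm = 1150 μatm

pCO2 = 1150 μatm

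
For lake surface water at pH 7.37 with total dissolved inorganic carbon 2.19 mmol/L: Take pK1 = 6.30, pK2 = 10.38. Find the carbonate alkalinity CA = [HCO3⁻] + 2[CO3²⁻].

CA = [HCO3⁻] + 2[CO3²⁻] = (α₁ + 2α₂)·DIC
At pH 7.37: [H⁺]/K1 = 10^-1.07 = 0.085114, K2/[H⁺] = 10^-3.01 = 0.00097724
α₁ = 1/(1 + 0.085114 + 0.00097724) = 1/1.0861 = 0.9207; α₂ = α₁·K2/[H⁺] = 0.0008998
α₁ + 2α₂ = 0.9225
CA = 0.9225 × 2.19 = 2.02 mmol/L

CA = 2.02 mmol/L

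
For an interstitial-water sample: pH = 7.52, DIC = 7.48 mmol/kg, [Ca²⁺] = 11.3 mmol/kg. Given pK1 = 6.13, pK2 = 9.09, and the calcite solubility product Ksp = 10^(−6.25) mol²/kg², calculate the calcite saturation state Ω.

Ω = 3.79

α₂ = 1 / (1 + [H⁺]/K2 + [H⁺]²/(K1K2)) = 1 / (1 + 10^+1.57 + 10^+0.18)
   = 1 / (1 + 37.154 + 1.5136) = 1/39.667 = 0.02521
[CO3²⁻] = α₂ × DIC = 0.02521 × 7.48 = 0.1886 mmol/kg
Ksp = 10^(−6.25) = 5.623×10^-7
Ω = [Ca²⁺][CO3²⁻]/Ksp = (11.3×10^-3)(1.886×10^-4) / 5.623×10^-7 = 3.79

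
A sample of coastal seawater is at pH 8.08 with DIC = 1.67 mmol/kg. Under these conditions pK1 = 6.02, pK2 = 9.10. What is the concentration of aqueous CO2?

[CO2*] = 13.2 μmol/kg

α₀ = 1 / (1 + K1/[H⁺] + K1K2/[H⁺]²) = 1 / (1 + 10^+2.06 + 10^+1.04)
   = 1 / (1 + 114.82 + 10.965) = 1/126.78 = 0.007888
[CO2*] = α₀ × DIC = 0.007888 × 1.67 = 0.0132 mmol/kg = 13.2 μmol/kg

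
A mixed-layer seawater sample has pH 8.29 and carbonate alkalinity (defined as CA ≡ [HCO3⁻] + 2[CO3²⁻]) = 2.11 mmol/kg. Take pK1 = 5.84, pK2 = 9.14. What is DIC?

CA = [HCO3⁻] + 2[CO3²⁻] = (α₁ + 2α₂)·DIC
At pH 8.29: [H⁺]/K1 = 10^-2.45 = 0.0035481, K2/[H⁺] = 10^-0.85 = 0.14125
α₁ = 1/(1 + 0.0035481 + 0.14125) = 1/1.1448 = 0.8735; α₂ = α₁·K2/[H⁺] = 0.1234
α₁ + 2α₂ = 1.1203
DIC = CA / (α₁ + 2α₂) = 2.11 / 1.1203 = 1.88 mmol/kg

DIC = 1.88 mmol/kg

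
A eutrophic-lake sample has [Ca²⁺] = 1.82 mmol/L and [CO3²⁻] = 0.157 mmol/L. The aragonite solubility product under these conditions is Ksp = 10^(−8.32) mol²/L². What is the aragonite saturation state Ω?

Ω = 59.7

Ksp = 10^(−8.32) = 4.786×10^-9
Ω = [Ca²⁺][CO3²⁻]/Ksp = (1.82×10^-3)(0.157×10^-3) / 4.786×10^-9 = 59.7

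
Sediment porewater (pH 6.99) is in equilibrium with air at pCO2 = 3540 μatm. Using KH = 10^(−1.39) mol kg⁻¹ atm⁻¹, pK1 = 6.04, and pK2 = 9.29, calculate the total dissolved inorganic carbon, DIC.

DIC = 1.44 mmol/kg

[CO2*] = KH · pCO2 = 10^(−1.39) × 3540×10^-6 = 1.442×10^-4 mol/kg
α₀ = 1/(1 + K1/[H⁺] + K1K2/[H⁺]²) = 1/(1 + 10^+0.95 + 10^-1.35) = 0.1004
DIC = [CO2*]/α₀ = 1.442×10^-4 / 0.1004 = 1.44 mmol/kg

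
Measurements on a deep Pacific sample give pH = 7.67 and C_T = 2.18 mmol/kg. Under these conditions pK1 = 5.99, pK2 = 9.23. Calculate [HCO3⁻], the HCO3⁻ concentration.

α₁ = 1 / (1 + [H⁺]/K1 + K2/[H⁺]) = 1 / (1 + 10^-1.68 + 10^-1.56)
   = 1 / (1 + 0.020893 + 0.027542) = 1/1.0484 = 0.9538
[HCO3⁻] = α₁ × DIC = 0.9538 × 2.18 = 2.08 mmol/kg

[HCO3⁻] = 2.08 mmol/kg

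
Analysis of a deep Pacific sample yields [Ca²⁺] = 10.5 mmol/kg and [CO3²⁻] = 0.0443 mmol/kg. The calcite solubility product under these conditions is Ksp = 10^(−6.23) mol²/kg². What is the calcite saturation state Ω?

Ksp = 10^(−6.23) = 5.888×10^-7
Ω = [Ca²⁺][CO3²⁻]/Ksp = (10.5×10^-3)(0.0443×10^-3) / 5.888×10^-7 = 0.790

Ω = 0.790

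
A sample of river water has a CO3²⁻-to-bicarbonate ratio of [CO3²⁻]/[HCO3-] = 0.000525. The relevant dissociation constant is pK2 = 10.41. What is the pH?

From K2 = [H⁺][CO3²⁻]/[HCO3-]:  pH = pK2 + log₁₀([CO3²⁻]/[HCO3-])
log₁₀(0.000525) = -3.280
pH = 10.41 + (-3.280) = 7.13

pH = 7.13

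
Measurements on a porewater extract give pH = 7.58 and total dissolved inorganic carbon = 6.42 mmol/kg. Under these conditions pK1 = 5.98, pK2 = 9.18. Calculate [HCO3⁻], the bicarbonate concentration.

[HCO3⁻] = 6.11 mmol/kg

α₁ = 1 / (1 + [H⁺]/K1 + K2/[H⁺]) = 1 / (1 + 10^-1.60 + 10^-1.60)
   = 1 / (1 + 0.025119 + 0.025119) = 1/1.0502 = 0.9522
[HCO3⁻] = α₁ × DIC = 0.9522 × 6.42 = 6.11 mmol/kg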